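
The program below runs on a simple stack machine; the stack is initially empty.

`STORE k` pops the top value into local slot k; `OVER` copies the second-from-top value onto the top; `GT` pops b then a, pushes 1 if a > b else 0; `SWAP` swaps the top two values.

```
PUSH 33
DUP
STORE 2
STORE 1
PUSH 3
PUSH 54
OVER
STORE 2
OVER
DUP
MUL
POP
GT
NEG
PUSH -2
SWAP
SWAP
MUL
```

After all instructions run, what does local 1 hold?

PUSH 33 → [33]
DUP     → [33, 33]
STORE 2 → [33]
STORE 1 → []
PUSH 3  → [3]
PUSH 54 → [3, 54]
OVER    → [3, 54, 3]
STORE 2 → [3, 54]
OVER    → [3, 54, 3]
DUP     → [3, 54, 3, 3]
MUL     → [3, 54, 9]
POP     → [3, 54]
GT      → [0]
NEG     → [0]
PUSH -2 → [0, -2]
SWAP    → [-2, 0]
SWAP    → [0, -2]
MUL     → [0]

33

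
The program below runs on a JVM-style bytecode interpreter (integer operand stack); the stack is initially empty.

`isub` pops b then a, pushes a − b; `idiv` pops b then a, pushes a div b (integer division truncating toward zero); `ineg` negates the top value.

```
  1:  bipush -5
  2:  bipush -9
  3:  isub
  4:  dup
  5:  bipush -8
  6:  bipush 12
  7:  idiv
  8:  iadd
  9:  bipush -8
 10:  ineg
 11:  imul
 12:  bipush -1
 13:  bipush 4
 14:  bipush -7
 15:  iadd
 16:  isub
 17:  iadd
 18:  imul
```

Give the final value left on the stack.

136

bipush -5 → [-5]
bipush -9 → [-5, -9]
isub      → [4]
dup       → [4, 4]
bipush -8 → [4, 4, -8]
bipush 12 → [4, 4, -8, 12]
idiv      → [4, 4, 0]
iadd      → [4, 4]
bipush -8 → [4, 4, -8]
ineg      → [4, 4, 8]
imul      → [4, 32]
bipush -1 → [4, 32, -1]
bipush 4  → [4, 32, -1, 4]
bipush -7 → [4, 32, -1, 4, -7]
iadd      → [4, 32, -1, -3]
isub      → [4, 32, 2]
iadd      → [4, 34]
imul      → [136]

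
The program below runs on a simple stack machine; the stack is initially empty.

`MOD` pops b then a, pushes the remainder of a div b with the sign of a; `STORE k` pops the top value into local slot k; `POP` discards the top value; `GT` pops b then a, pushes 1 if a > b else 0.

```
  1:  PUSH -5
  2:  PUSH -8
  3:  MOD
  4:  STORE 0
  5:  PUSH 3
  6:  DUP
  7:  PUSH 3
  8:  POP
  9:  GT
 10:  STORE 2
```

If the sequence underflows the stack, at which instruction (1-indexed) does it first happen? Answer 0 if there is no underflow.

PUSH -5 : [-5]
PUSH -8 : [-5, -8]
MOD     : [-5]
STORE 0 : []
PUSH 3  : [3]
DUP     : [3, 3]
PUSH 3  : [3, 3, 3]
POP     : [3, 3]
GT      : [0]
STORE 2 : []

0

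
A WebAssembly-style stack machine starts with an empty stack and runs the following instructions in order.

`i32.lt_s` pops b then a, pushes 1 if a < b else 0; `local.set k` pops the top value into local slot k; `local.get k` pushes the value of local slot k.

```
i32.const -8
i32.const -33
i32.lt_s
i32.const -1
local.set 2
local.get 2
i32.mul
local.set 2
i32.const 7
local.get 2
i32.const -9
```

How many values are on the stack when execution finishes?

3

i32.const -8   [-8]
i32.const -33  [-8, -33]
i32.lt_s       [0]
i32.const -1   [0, -1]
local.set 2    [0]
local.get 2    [0, -1]
i32.mul        [0]
local.set 2    []
i32.const 7    [7]
local.get 2    [7, 0]
i32.const -9   [7, 0, -9]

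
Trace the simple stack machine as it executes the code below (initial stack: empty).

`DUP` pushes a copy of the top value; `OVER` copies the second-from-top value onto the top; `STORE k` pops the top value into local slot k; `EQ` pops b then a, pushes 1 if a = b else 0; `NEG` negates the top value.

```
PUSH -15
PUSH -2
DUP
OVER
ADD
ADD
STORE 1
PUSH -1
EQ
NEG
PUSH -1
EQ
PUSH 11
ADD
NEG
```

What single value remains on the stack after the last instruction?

PUSH -15 : -15
PUSH -2  : -15 -2
DUP      : -15 -2 -2
OVER     : -15 -2 -2 -2
ADD      : -15 -2 -4
ADD      : -15 -6
STORE 1  : -15
PUSH -1  : -15 -1
EQ       : 0
NEG      : 0
PUSH -1  : 0 -1
EQ       : 0
PUSH 11  : 0 11
ADD      : 11
NEG      : -11

-11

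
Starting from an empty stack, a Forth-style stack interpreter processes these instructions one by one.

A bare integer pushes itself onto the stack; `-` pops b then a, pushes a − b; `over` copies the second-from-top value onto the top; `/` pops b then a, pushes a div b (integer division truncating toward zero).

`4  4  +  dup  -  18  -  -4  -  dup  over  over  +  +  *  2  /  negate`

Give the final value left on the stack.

-294

4      : [4]
4      : [4, 4]
+      : [8]
dup    : [8, 8]
-      : [0]
18     : [0, 18]
-      : [-18]
-4     : [-18, -4]
-      : [-14]
dup    : [-14, -14]
over   : [-14, -14, -14]
over   : [-14, -14, -14, -14]
+      : [-14, -14, -28]
+      : [-14, -42]
*      : [588]
2      : [588, 2]
/      : [294]
negate : [-294]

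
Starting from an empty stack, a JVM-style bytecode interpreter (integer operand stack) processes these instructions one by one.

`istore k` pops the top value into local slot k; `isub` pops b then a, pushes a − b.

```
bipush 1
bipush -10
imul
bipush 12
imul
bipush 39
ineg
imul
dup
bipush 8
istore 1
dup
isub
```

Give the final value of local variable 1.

8

bipush 1   -> [1]
bipush -10 -> [1, -10]
imul       -> [-10]
bipush 12  -> [-10, 12]
imul       -> [-120]
bipush 39  -> [-120, 39]
ineg       -> [-120, -39]
imul       -> [4680]
dup        -> [4680, 4680]
bipush 8   -> [4680, 4680, 8]
istore 1   -> [4680, 4680]
dup        -> [4680, 4680, 4680]
isub       -> [4680, 0]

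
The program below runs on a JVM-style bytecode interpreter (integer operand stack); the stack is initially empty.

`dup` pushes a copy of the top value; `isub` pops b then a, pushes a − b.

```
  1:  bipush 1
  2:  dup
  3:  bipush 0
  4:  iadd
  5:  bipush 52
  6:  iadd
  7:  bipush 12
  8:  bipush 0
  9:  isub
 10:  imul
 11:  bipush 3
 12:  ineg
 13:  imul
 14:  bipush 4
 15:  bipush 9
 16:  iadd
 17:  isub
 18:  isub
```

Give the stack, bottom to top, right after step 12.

[1, 636, -3]

bipush 1  → 1
dup       → 1 1
bipush 0  → 1 1 0
iadd      → 1 1
bipush 52 → 1 1 52
iadd      → 1 53
bipush 12 → 1 53 12
bipush 0  → 1 53 12 0
isub      → 1 53 12
imul      → 1 636
bipush 3  → 1 636 3
ineg      → 1 636 -3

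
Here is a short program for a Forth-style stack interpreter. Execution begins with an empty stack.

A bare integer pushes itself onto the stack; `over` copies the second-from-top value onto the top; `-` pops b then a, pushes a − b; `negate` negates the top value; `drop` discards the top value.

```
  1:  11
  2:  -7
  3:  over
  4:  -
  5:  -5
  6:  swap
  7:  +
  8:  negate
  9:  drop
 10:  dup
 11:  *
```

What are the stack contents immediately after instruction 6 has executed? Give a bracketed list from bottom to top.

[11, -5, -18]

11    11
-7    11 -7
over  11 -7 11
-     11 -18
-5    11 -18 -5
swap  11 -5 -18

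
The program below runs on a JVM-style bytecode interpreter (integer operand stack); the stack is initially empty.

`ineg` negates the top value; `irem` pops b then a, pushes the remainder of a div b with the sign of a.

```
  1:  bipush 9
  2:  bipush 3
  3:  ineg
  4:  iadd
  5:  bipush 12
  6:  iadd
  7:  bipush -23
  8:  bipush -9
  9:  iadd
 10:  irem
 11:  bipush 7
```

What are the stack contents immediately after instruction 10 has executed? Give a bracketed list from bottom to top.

[18]

bipush 9   → [9]
bipush 3   → [9, 3]
ineg       → [9, -3]
iadd       → [6]
bipush 12  → [6, 12]
iadd       → [18]
bipush -23 → [18, -23]
bipush -9  → [18, -23, -9]
iadd       → [18, -32]
irem       → [18]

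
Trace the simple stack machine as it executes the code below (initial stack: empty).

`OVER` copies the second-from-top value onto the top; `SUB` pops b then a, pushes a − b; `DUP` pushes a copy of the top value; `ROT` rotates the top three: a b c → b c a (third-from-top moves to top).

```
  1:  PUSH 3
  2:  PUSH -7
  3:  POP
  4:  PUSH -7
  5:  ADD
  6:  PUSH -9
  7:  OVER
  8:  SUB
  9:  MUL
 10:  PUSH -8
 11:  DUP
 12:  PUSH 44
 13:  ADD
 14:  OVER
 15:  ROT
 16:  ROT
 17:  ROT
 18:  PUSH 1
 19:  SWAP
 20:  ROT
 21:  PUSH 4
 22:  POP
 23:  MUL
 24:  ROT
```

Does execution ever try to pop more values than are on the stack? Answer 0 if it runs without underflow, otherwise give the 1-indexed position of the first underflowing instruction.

0

PUSH 3  → [3]
PUSH -7 → [3, -7]
POP     → [3]
PUSH -7 → [3, -7]
ADD     → [-4]
PUSH -9 → [-4, -9]
OVER    → [-4, -9, -4]
SUB     → [-4, -5]
MUL     → [20]
PUSH -8 → [20, -8]
DUP     → [20, -8, -8]
PUSH 44 → [20, -8, -8, 44]
ADD     → [20, -8, 36]
OVER    → [20, -8, 36, -8]
ROT     → [20, 36, -8, -8]
ROT     → [20, -8, -8, 36]
ROT     → [20, -8, 36, -8]
PUSH 1  → [20, -8, 36, -8, 1]
SWAP    → [20, -8, 36, 1, -8]
ROT     → [20, -8, 1, -8, 36]
PUSH 4  → [20, -8, 1, -8, 36, 4]
POP     → [20, -8, 1, -8, 36]
MUL     → [20, -8, 1, -288]
ROT     → [20, 1, -288, -8]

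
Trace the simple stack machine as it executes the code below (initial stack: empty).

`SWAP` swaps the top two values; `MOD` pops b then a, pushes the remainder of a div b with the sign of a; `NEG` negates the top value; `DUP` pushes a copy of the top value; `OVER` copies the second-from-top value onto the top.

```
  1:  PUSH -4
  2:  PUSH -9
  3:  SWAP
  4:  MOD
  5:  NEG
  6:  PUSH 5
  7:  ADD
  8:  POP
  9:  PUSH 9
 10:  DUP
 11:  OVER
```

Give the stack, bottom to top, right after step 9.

PUSH -4 → [-4]
PUSH -9 → [-4, -9]
SWAP    → [-9, -4]
MOD     → [-1]
NEG     → [1]
PUSH 5  → [1, 5]
ADD     → [6]
POP     → []
PUSH 9  → [9]

[9]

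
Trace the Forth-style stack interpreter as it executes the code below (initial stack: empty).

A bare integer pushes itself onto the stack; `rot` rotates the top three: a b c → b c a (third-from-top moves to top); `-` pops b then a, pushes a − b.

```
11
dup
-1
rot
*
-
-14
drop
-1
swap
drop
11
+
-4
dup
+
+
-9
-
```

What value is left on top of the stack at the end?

11

11   : 11
dup  : 11 11
-1   : 11 11 -1
rot  : 11 -1 11
*    : 11 -11
-    : 22
-14  : 22 -14
drop : 22
-1   : 22 -1
swap : -1 22
drop : -1
11   : -1 11
+    : 10
-4   : 10 -4
dup  : 10 -4 -4
+    : 10 -8
+    : 2
-9   : 2 -9
-    : 11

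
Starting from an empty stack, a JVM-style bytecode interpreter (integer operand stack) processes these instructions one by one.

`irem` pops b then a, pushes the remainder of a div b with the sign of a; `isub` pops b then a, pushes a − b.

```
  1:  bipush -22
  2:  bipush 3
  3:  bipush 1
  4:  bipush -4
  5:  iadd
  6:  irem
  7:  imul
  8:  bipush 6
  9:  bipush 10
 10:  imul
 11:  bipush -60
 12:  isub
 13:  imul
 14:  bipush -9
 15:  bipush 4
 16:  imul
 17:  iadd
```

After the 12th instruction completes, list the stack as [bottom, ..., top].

bipush -22 → -22
bipush 3   → -22 3
bipush 1   → -22 3 1
bipush -4  → -22 3 1 -4
iadd       → -22 3 -3
irem       → -22 0
imul       → 0
bipush 6   → 0 6
bipush 10  → 0 6 10
imul       → 0 60
bipush -60 → 0 60 -60
isub       → 0 120

[0, 120]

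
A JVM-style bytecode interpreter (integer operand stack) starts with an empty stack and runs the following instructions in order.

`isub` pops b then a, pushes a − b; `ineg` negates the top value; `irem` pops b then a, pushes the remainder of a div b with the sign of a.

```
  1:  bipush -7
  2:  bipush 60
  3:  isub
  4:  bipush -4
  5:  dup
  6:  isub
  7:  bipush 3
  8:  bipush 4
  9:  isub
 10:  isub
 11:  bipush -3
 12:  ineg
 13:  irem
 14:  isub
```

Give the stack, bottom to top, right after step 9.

[-67, 0, -1]

bipush -7 : -7
bipush 60 : -7 60
isub      : -67
bipush -4 : -67 -4
dup       : -67 -4 -4
isub      : -67 0
bipush 3  : -67 0 3
bipush 4  : -67 0 3 4
isub      : -67 0 -1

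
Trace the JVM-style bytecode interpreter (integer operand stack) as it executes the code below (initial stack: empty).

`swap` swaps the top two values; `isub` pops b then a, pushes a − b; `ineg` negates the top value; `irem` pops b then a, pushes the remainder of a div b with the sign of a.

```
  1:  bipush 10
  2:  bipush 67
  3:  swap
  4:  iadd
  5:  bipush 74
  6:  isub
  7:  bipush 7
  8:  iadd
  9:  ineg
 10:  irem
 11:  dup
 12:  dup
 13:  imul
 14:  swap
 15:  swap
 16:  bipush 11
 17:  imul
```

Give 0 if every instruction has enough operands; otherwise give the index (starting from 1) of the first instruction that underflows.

10

bipush 10 → [10]
bipush 67 → [10, 67]
swap      → [67, 10]
iadd      → [77]
bipush 74 → [77, 74]
isub      → [3]
bipush 7  → [3, 7]
iadd      → [10]
ineg      → [-10]
irem  — needs 2 operands, stack has 1 → underflow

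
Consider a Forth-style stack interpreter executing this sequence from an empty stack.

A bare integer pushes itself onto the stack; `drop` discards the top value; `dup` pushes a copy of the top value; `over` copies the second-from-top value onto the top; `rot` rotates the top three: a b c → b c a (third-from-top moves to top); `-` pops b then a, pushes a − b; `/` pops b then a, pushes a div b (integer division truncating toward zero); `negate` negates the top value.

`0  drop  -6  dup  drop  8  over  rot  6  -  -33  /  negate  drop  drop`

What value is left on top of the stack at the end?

8

0      -> 0
drop   -> (empty)
-6     -> -6
dup    -> -6 -6
drop   -> -6
8      -> -6 8
over   -> -6 8 -6
rot    -> 8 -6 -6
6      -> 8 -6 -6 6
-      -> 8 -6 -12
-33    -> 8 -6 -12 -33
/      -> 8 -6 0
negate -> 8 -6 0
drop   -> 8 -6
drop   -> 8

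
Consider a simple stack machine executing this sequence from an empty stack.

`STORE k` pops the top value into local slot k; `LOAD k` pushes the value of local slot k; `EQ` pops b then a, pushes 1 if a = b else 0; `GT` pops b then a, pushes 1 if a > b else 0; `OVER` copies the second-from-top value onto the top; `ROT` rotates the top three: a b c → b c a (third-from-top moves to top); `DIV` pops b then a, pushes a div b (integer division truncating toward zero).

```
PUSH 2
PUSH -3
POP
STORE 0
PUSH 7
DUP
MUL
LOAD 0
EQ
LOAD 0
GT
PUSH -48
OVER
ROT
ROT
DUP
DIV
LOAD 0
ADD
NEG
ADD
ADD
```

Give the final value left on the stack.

-3

PUSH 2    [2]
PUSH -3   [2, -3]
POP       [2]
STORE 0   []
PUSH 7    [7]
DUP       [7, 7]
MUL       [49]
LOAD 0    [49, 2]
EQ        [0]
LOAD 0    [0, 2]
GT        [0]
PUSH -48  [0, -48]
OVER      [0, -48, 0]
ROT       [-48, 0, 0]
ROT       [0, 0, -48]
DUP       [0, 0, -48, -48]
DIV       [0, 0, 1]
LOAD 0    [0, 0, 1, 2]
ADD       [0, 0, 3]
NEG       [0, 0, -3]
ADD       [0, -3]
ADD       [-3]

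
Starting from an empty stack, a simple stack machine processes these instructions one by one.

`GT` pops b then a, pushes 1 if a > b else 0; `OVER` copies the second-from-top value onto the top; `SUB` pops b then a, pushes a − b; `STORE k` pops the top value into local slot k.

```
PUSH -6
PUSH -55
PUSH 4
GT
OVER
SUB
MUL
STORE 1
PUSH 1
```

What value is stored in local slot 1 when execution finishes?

PUSH -6  → [-6]
PUSH -55 → [-6, -55]
PUSH 4   → [-6, -55, 4]
GT       → [-6, 0]
OVER     → [-6, 0, -6]
SUB      → [-6, 6]
MUL      → [-36]
STORE 1  → []
PUSH 1   → [1]

-36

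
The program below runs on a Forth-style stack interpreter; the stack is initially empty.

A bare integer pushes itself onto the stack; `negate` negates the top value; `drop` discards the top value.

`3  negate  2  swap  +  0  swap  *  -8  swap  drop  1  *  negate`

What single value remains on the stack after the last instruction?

8

3      : [3]
negate : [-3]
2      : [-3, 2]
swap   : [2, -3]
+      : [-1]
0      : [-1, 0]
swap   : [0, -1]
*      : [0]
-8     : [0, -8]
swap   : [-8, 0]
drop   : [-8]
1      : [-8, 1]
*      : [-8]
negate : [8]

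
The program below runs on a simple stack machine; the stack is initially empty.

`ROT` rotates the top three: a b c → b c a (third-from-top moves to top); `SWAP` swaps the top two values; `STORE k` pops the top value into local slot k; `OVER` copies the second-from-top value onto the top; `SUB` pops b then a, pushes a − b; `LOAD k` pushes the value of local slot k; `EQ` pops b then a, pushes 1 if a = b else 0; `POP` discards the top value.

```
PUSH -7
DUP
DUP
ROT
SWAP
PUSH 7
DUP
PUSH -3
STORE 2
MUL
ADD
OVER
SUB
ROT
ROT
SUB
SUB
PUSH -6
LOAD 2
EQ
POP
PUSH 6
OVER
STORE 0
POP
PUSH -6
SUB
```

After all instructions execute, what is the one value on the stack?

55

PUSH -7 → -7
DUP     → -7 -7
DUP     → -7 -7 -7
ROT     → -7 -7 -7
SWAP    → -7 -7 -7
PUSH 7  → -7 -7 -7 7
DUP     → -7 -7 -7 7 7
PUSH -3 → -7 -7 -7 7 7 -3
STORE 2 → -7 -7 -7 7 7
MUL     → -7 -7 -7 49
ADD     → -7 -7 42
OVER    → -7 -7 42 -7
SUB     → -7 -7 49
ROT     → -7 49 -7
ROT     → 49 -7 -7
SUB     → 49 0
SUB     → 49
PUSH -6 → 49 -6
LOAD 2  → 49 -6 -3
EQ      → 49 0
POP     → 49
PUSH 6  → 49 6
OVER    → 49 6 49
STORE 0 → 49 6
POP     → 49
PUSH -6 → 49 -6
SUB     → 55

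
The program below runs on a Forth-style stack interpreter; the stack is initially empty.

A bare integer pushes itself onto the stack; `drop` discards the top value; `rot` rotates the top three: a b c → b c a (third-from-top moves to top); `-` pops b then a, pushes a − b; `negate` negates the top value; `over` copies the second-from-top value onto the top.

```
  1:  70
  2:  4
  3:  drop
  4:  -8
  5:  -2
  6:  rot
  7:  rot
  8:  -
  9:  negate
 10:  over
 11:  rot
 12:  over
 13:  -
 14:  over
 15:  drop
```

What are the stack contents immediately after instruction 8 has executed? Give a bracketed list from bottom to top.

[-2, 78]

70   : [70]
4    : [70, 4]
drop : [70]
-8   : [70, -8]
-2   : [70, -8, -2]
rot  : [-8, -2, 70]
rot  : [-2, 70, -8]
-    : [-2, 78]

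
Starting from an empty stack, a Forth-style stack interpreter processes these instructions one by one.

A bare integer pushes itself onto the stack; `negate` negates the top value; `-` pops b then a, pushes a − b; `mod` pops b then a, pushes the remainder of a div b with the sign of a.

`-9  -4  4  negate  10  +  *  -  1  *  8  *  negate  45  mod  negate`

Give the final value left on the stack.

-9     : [-9]
-4     : [-9, -4]
4      : [-9, -4, 4]
negate : [-9, -4, -4]
10     : [-9, -4, -4, 10]
+      : [-9, -4, 6]
*      : [-9, -24]
-      : [15]
1      : [15, 1]
*      : [15]
8      : [15, 8]
*      : [120]
negate : [-120]
45     : [-120, 45]
mod    : [-30]
negate : [30]

30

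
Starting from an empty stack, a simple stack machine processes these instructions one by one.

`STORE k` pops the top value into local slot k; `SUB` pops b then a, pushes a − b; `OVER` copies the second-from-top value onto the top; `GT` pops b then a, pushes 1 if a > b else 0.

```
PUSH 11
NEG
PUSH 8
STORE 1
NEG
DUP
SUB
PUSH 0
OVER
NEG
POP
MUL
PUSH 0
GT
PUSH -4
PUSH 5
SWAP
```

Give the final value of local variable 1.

8

PUSH 11 : [11]
NEG     : [-11]
PUSH 8  : [-11, 8]
STORE 1 : [-11]
NEG     : [11]
DUP     : [11, 11]
SUB     : [0]
PUSH 0  : [0, 0]
OVER    : [0, 0, 0]
NEG     : [0, 0, 0]
POP     : [0, 0]
MUL     : [0]
PUSH 0  : [0, 0]
GT      : [0]
PUSH -4 : [0, -4]
PUSH 5  : [0, -4, 5]
SWAP    : [0, 5, -4]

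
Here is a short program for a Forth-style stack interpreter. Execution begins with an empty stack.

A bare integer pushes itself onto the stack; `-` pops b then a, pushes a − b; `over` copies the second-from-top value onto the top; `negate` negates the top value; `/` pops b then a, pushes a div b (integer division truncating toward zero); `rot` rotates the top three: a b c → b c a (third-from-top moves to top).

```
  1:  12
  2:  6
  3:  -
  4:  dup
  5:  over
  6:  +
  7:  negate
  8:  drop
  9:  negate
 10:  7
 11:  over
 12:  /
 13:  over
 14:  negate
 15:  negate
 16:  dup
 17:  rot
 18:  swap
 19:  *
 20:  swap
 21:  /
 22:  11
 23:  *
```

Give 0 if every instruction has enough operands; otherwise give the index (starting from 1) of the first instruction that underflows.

0

12     : 12
6      : 12 6
-      : 6
dup    : 6 6
over   : 6 6 6
+      : 6 12
negate : 6 -12
drop   : 6
negate : -6
7      : -6 7
over   : -6 7 -6
/      : -6 -1
over   : -6 -1 -6
negate : -6 -1 6
negate : -6 -1 -6
dup    : -6 -1 -6 -6
rot    : -6 -6 -6 -1
swap   : -6 -6 -1 -6
*      : -6 -6 6
swap   : -6 6 -6
/      : -6 -1
11     : -6 -1 11
*      : -6 -11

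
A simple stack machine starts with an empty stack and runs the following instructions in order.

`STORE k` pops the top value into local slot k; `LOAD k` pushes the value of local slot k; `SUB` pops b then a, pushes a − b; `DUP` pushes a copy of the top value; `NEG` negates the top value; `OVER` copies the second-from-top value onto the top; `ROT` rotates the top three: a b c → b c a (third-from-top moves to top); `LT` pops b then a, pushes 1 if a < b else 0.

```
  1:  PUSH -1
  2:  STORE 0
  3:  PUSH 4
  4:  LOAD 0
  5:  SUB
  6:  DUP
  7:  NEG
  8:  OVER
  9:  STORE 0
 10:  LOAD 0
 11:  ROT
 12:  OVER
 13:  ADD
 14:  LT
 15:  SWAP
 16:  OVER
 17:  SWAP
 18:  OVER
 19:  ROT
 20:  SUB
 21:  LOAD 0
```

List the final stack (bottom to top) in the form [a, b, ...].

PUSH -1 → -1
STORE 0 → (empty)
PUSH 4  → 4
LOAD 0  → 4 -1
SUB     → 5
DUP     → 5 5
NEG     → 5 -5
OVER    → 5 -5 5
STORE 0 → 5 -5
LOAD 0  → 5 -5 5
ROT     → -5 5 5
OVER    → -5 5 5 5
ADD     → -5 5 10
LT      → -5 1
SWAP    → 1 -5
OVER    → 1 -5 1
SWAP    → 1 1 -5
OVER    → 1 1 -5 1
ROT     → 1 -5 1 1
SUB     → 1 -5 0
LOAD 0  → 1 -5 0 5

[1, -5, 0, 5]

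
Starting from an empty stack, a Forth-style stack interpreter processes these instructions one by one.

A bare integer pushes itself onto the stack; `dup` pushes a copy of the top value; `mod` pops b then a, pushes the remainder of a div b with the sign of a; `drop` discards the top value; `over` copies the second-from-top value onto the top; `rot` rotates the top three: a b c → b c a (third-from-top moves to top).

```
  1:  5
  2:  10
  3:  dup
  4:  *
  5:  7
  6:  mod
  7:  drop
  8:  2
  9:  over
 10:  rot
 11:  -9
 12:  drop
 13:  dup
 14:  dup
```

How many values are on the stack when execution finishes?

5    -> [5]
10   -> [5, 10]
dup  -> [5, 10, 10]
*    -> [5, 100]
7    -> [5, 100, 7]
mod  -> [5, 2]
drop -> [5]
2    -> [5, 2]
over -> [5, 2, 5]
rot  -> [2, 5, 5]
-9   -> [2, 5, 5, -9]
drop -> [2, 5, 5]
dup  -> [2, 5, 5, 5]
dup  -> [2, 5, 5, 5, 5]

5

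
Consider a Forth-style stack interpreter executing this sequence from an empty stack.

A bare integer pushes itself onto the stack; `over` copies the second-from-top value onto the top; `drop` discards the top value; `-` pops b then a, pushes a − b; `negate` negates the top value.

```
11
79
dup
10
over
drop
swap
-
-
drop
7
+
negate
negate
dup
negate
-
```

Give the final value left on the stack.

11     -> [11]
79     -> [11, 79]
dup    -> [11, 79, 79]
10     -> [11, 79, 79, 10]
over   -> [11, 79, 79, 10, 79]
drop   -> [11, 79, 79, 10]
swap   -> [11, 79, 10, 79]
-      -> [11, 79, -69]
-      -> [11, 148]
drop   -> [11]
7      -> [11, 7]
+      -> [18]
negate -> [-18]
negate -> [18]
dup    -> [18, 18]
negate -> [18, -18]
-      -> [36]

36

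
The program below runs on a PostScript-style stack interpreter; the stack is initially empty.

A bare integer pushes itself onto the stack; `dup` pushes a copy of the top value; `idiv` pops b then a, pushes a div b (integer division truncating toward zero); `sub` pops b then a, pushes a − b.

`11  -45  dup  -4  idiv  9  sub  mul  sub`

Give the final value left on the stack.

11   : 11
-45  : 11 -45
dup  : 11 -45 -45
-4   : 11 -45 -45 -4
idiv : 11 -45 11
9    : 11 -45 11 9
sub  : 11 -45 2
mul  : 11 -90
sub  : 101

101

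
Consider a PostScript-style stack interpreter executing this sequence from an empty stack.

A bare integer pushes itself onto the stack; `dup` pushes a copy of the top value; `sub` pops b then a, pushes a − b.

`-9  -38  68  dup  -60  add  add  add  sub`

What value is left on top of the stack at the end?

-9  : -9
-38 : -9 -38
68  : -9 -38 68
dup : -9 -38 68 68
-60 : -9 -38 68 68 -60
add : -9 -38 68 8
add : -9 -38 76
add : -9 38
sub : -47

-47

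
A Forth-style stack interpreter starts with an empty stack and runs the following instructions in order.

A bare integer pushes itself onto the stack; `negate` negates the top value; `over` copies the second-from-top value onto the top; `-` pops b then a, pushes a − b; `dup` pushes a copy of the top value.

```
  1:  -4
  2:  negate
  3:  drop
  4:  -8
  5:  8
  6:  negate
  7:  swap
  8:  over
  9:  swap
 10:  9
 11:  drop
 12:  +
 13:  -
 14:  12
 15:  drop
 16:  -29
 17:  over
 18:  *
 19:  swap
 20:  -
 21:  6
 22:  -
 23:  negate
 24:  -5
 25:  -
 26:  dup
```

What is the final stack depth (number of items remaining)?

2

-4     -> -4
negate -> 4
drop   -> (empty)
-8     -> -8
8      -> -8 8
negate -> -8 -8
swap   -> -8 -8
over   -> -8 -8 -8
swap   -> -8 -8 -8
9      -> -8 -8 -8 9
drop   -> -8 -8 -8
+      -> -8 -16
-      -> 8
12     -> 8 12
drop   -> 8
-29    -> 8 -29
over   -> 8 -29 8
*      -> 8 -232
swap   -> -232 8
-      -> -240
6      -> -240 6
-      -> -246
negate -> 246
-5     -> 246 -5
-      -> 251
dup    -> 251 251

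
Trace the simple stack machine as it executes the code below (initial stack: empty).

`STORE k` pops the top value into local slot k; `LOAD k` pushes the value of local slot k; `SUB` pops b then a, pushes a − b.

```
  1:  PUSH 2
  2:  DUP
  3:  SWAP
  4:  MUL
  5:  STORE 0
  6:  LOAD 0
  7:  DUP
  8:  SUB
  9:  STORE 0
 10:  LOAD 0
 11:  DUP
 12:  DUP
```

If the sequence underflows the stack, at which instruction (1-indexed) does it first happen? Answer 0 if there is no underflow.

PUSH 2  : [2]
DUP     : [2, 2]
SWAP    : [2, 2]
MUL     : [4]
STORE 0 : []
LOAD 0  : [4]
DUP     : [4, 4]
SUB     : [0]
STORE 0 : []
LOAD 0  : [0]
DUP     : [0, 0]
DUP     : [0, 0, 0]

0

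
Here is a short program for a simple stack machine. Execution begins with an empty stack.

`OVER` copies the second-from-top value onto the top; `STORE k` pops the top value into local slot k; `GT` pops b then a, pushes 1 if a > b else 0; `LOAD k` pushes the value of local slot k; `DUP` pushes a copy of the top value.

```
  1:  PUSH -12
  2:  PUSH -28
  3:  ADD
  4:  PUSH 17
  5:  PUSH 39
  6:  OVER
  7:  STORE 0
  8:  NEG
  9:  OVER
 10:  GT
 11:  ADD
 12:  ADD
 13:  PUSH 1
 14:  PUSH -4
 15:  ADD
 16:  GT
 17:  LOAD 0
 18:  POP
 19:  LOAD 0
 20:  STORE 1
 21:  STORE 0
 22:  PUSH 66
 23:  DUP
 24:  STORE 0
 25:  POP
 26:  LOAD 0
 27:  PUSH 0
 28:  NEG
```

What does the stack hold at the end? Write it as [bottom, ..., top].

[66, 0]

PUSH -12  [-12]
PUSH -28  [-12, -28]
ADD       [-40]
PUSH 17   [-40, 17]
PUSH 39   [-40, 17, 39]
OVER      [-40, 17, 39, 17]
STORE 0   [-40, 17, 39]
NEG       [-40, 17, -39]
OVER      [-40, 17, -39, 17]
GT        [-40, 17, 0]
ADD       [-40, 17]
ADD       [-23]
PUSH 1    [-23, 1]
PUSH -4   [-23, 1, -4]
ADD       [-23, -3]
GT        [0]
LOAD 0    [0, 17]
POP       [0]
LOAD 0    [0, 17]
STORE 1   [0]
STORE 0   []
PUSH 66   [66]
DUP       [66, 66]
STORE 0   [66]
POP       []
LOAD 0    [66]
PUSH 0    [66, 0]
NEG       [66, 0]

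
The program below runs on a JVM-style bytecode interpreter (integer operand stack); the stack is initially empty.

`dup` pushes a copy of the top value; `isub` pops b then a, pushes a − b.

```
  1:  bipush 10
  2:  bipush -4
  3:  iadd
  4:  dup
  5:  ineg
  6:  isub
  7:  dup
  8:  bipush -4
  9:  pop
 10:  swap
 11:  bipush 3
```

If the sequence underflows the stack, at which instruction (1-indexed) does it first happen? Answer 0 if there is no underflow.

bipush 10 -> [10]
bipush -4 -> [10, -4]
iadd      -> [6]
dup       -> [6, 6]
ineg      -> [6, -6]
isub      -> [12]
dup       -> [12, 12]
bipush -4 -> [12, 12, -4]
pop       -> [12, 12]
swap      -> [12, 12]
bipush 3  -> [12, 12, 3]

0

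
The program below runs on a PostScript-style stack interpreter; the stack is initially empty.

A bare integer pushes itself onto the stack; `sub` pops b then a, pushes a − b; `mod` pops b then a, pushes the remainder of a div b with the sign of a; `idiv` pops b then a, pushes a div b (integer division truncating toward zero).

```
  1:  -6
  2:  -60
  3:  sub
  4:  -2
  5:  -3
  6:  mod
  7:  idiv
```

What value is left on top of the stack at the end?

-6   -> -6
-60  -> -6 -60
sub  -> 54
-2   -> 54 -2
-3   -> 54 -2 -3
mod  -> 54 -2
idiv -> -27

-27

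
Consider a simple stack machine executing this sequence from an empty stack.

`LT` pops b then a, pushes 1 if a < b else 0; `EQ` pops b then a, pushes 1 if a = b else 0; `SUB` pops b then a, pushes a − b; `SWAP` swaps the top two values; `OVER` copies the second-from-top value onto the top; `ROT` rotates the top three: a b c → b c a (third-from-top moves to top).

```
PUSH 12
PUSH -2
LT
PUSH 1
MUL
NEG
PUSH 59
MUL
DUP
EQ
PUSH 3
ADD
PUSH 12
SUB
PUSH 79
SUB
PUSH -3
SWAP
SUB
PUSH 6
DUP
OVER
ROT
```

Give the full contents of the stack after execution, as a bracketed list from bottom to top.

[84, 6, 6, 6]

PUSH 12  [12]
PUSH -2  [12, -2]
LT       [0]
PUSH 1   [0, 1]
MUL      [0]
NEG      [0]
PUSH 59  [0, 59]
MUL      [0]
DUP      [0, 0]
EQ       [1]
PUSH 3   [1, 3]
ADD      [4]
PUSH 12  [4, 12]
SUB      [-8]
PUSH 79  [-8, 79]
SUB      [-87]
PUSH -3  [-87, -3]
SWAP     [-3, -87]
SUB      [84]
PUSH 6   [84, 6]
DUP      [84, 6, 6]
OVER     [84, 6, 6, 6]
ROT      [84, 6, 6, 6]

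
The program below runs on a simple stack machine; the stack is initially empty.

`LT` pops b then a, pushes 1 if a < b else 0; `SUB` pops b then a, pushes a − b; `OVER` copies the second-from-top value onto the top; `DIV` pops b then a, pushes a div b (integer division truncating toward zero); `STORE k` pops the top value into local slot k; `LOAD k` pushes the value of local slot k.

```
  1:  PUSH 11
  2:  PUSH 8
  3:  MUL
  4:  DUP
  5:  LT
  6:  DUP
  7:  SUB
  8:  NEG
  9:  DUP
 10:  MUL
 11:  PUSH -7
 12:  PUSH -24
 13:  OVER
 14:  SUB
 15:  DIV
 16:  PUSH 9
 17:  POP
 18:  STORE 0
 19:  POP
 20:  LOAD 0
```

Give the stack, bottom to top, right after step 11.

PUSH 11 → [11]
PUSH 8  → [11, 8]
MUL     → [88]
DUP     → [88, 88]
LT      → [0]
DUP     → [0, 0]
SUB     → [0]
NEG     → [0]
DUP     → [0, 0]
MUL     → [0]
PUSH -7 → [0, -7]

[0, -7]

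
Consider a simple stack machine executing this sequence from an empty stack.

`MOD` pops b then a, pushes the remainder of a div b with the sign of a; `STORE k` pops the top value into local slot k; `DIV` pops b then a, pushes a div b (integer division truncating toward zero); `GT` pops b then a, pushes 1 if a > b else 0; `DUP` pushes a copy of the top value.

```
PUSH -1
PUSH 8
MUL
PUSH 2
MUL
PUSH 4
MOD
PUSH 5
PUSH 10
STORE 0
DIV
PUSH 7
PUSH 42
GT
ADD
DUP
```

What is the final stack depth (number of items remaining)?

PUSH -1 : -1
PUSH 8  : -1 8
MUL     : -8
PUSH 2  : -8 2
MUL     : -16
PUSH 4  : -16 4
MOD     : 0
PUSH 5  : 0 5
PUSH 10 : 0 5 10
STORE 0 : 0 5
DIV     : 0
PUSH 7  : 0 7
PUSH 42 : 0 7 42
GT      : 0 0
ADD     : 0
DUP     : 0 0

2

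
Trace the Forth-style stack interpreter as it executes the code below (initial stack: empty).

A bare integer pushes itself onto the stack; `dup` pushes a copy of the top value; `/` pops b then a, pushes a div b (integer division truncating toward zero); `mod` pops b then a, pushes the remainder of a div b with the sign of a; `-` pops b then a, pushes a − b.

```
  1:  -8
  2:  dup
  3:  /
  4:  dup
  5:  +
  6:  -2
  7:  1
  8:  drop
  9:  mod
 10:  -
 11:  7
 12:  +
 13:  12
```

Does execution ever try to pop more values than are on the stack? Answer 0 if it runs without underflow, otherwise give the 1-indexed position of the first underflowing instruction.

-8   → -8
dup  → -8 -8
/    → 1
dup  → 1 1
+    → 2
-2   → 2 -2
1    → 2 -2 1
drop → 2 -2
mod  → 0
-  — needs 2 operands, stack has 1 → underflow

10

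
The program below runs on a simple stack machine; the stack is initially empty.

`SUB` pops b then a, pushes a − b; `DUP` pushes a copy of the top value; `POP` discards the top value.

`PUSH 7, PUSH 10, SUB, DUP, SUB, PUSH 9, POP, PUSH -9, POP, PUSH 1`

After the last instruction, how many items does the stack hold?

2

PUSH 7   [7]
PUSH 10  [7, 10]
SUB      [-3]
DUP      [-3, -3]
SUB      [0]
PUSH 9   [0, 9]
POP      [0]
PUSH -9  [0, -9]
POP      [0]
PUSH 1   [0, 1]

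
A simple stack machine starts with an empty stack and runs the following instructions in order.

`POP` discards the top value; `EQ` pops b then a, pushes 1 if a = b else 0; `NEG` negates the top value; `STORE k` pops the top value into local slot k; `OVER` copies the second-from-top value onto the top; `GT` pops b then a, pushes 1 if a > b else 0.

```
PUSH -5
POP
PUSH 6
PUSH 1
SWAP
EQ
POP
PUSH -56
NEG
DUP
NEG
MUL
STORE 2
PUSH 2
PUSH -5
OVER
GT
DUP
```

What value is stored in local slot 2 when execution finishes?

PUSH -5   -5
POP       (empty)
PUSH 6    6
PUSH 1    6 1
SWAP      1 6
EQ        0
POP       (empty)
PUSH -56  -56
NEG       56
DUP       56 56
NEG       56 -56
MUL       -3136
STORE 2   (empty)
PUSH 2    2
PUSH -5   2 -5
OVER      2 -5 2
GT        2 0
DUP       2 0 0

-3136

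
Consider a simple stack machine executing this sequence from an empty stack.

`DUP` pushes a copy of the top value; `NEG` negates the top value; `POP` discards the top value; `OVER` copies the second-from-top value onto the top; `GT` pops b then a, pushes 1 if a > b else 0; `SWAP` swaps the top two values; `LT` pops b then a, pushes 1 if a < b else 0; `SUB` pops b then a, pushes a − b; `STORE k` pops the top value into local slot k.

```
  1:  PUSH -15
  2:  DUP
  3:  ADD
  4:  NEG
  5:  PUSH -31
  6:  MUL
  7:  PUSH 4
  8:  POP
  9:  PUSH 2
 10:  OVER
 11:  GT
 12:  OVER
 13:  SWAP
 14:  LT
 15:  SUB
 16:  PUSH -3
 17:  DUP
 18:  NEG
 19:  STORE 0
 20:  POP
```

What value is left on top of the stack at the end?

-931

PUSH -15 -> [-15]
DUP      -> [-15, -15]
ADD      -> [-30]
NEG      -> [30]
PUSH -31 -> [30, -31]
MUL      -> [-930]
PUSH 4   -> [-930, 4]
POP      -> [-930]
PUSH 2   -> [-930, 2]
OVER     -> [-930, 2, -930]
GT       -> [-930, 1]
OVER     -> [-930, 1, -930]
SWAP     -> [-930, -930, 1]
LT       -> [-930, 1]
SUB      -> [-931]
PUSH -3  -> [-931, -3]
DUP      -> [-931, -3, -3]
NEG      -> [-931, -3, 3]
STORE 0  -> [-931, -3]
POP      -> [-931]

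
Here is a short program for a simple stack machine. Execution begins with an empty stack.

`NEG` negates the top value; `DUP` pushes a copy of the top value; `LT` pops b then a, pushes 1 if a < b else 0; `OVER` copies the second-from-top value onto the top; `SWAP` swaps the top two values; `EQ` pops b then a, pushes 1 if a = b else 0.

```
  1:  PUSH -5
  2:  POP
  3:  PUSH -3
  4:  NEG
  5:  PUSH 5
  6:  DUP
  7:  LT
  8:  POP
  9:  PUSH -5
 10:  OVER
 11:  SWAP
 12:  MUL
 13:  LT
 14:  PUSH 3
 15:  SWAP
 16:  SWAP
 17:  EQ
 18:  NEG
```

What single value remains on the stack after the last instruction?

PUSH -5  [-5]
POP      []
PUSH -3  [-3]
NEG      [3]
PUSH 5   [3, 5]
DUP      [3, 5, 5]
LT       [3, 0]
POP      [3]
PUSH -5  [3, -5]
OVER     [3, -5, 3]
SWAP     [3, 3, -5]
MUL      [3, -15]
LT       [0]
PUSH 3   [0, 3]
SWAP     [3, 0]
SWAP     [0, 3]
EQ       [0]
NEG      [0]

0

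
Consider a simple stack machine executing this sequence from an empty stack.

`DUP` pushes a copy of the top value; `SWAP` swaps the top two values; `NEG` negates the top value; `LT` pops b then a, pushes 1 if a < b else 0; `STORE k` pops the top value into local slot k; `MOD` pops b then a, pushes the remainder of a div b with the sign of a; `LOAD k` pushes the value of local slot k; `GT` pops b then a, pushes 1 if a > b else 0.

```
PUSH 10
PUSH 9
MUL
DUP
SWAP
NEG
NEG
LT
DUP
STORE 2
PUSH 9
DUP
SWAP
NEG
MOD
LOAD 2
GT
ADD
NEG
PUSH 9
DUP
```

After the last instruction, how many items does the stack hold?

3

PUSH 10 → 10
PUSH 9  → 10 9
MUL     → 90
DUP     → 90 90
SWAP    → 90 90
NEG     → 90 -90
NEG     → 90 90
LT      → 0
DUP     → 0 0
STORE 2 → 0
PUSH 9  → 0 9
DUP     → 0 9 9
SWAP    → 0 9 9
NEG     → 0 9 -9
MOD     → 0 0
LOAD 2  → 0 0 0
GT      → 0 0
ADD     → 0
NEG     → 0
PUSH 9  → 0 9
DUP     → 0 9 9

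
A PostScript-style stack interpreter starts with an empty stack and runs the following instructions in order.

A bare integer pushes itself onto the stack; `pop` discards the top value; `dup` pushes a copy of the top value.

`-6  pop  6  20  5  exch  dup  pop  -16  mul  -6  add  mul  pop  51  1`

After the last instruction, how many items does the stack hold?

-6   → [-6]
pop  → []
6    → [6]
20   → [6, 20]
5    → [6, 20, 5]
exch → [6, 5, 20]
dup  → [6, 5, 20, 20]
pop  → [6, 5, 20]
-16  → [6, 5, 20, -16]
mul  → [6, 5, -320]
-6   → [6, 5, -320, -6]
add  → [6, 5, -326]
mul  → [6, -1630]
pop  → [6]
51   → [6, 51]
1    → [6, 51, 1]

3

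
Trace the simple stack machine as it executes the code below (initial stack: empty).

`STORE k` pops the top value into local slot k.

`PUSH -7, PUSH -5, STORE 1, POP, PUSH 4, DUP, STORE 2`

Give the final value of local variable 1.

PUSH -7 -> -7
PUSH -5 -> -7 -5
STORE 1 -> -7
POP     -> (empty)
PUSH 4  -> 4
DUP     -> 4 4
STORE 2 -> 4

-5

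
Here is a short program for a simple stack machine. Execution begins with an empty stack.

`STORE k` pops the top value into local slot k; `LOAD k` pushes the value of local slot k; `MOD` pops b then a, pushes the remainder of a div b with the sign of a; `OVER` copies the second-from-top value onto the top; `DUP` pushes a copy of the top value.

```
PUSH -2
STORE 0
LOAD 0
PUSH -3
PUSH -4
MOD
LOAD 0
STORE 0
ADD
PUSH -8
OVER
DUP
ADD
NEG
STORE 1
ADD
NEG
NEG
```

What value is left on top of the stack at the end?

PUSH -2 : [-2]
STORE 0 : []
LOAD 0  : [-2]
PUSH -3 : [-2, -3]
PUSH -4 : [-2, -3, -4]
MOD     : [-2, -3]
LOAD 0  : [-2, -3, -2]
STORE 0 : [-2, -3]
ADD     : [-5]
PUSH -8 : [-5, -8]
OVER    : [-5, -8, -5]
DUP     : [-5, -8, -5, -5]
ADD     : [-5, -8, -10]
NEG     : [-5, -8, 10]
STORE 1 : [-5, -8]
ADD     : [-13]
NEG     : [13]
NEG     : [-13]

-13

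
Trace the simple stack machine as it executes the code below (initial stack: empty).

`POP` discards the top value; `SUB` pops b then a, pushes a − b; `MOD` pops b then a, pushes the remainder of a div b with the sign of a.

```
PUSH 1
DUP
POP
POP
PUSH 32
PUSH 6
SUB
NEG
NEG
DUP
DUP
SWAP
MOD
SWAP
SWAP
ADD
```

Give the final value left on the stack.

PUSH 1  → 1
DUP     → 1 1
POP     → 1
POP     → (empty)
PUSH 32 → 32
PUSH 6  → 32 6
SUB     → 26
NEG     → -26
NEG     → 26
DUP     → 26 26
DUP     → 26 26 26
SWAP    → 26 26 26
MOD     → 26 0
SWAP    → 0 26
SWAP    → 26 0
ADD     → 26

26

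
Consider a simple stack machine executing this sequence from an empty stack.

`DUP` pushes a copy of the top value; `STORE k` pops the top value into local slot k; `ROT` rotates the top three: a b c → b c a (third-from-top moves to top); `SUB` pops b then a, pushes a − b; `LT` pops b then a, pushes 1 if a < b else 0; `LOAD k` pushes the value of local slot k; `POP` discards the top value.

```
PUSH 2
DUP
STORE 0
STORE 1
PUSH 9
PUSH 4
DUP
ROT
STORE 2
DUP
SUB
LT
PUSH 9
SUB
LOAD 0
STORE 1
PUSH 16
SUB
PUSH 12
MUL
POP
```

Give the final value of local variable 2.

9

PUSH 2  → 2
DUP     → 2 2
STORE 0 → 2
STORE 1 → (empty)
PUSH 9  → 9
PUSH 4  → 9 4
DUP     → 9 4 4
ROT     → 4 4 9
STORE 2 → 4 4
DUP     → 4 4 4
SUB     → 4 0
LT      → 0
PUSH 9  → 0 9
SUB     → -9
LOAD 0  → -9 2
STORE 1 → -9
PUSH 16 → -9 16
SUB     → -25
PUSH 12 → -25 12
MUL     → -300
POP     → (empty)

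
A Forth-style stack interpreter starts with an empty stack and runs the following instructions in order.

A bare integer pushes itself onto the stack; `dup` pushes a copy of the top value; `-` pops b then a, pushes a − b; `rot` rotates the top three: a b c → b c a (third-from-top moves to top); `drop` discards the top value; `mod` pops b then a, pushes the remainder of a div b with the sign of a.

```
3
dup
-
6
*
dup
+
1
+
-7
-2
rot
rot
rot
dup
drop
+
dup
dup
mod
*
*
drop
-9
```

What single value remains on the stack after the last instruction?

3    : 3
dup  : 3 3
-    : 0
6    : 0 6
*    : 0
dup  : 0 0
+    : 0
1    : 0 1
+    : 1
-7   : 1 -7
-2   : 1 -7 -2
rot  : -7 -2 1
rot  : -2 1 -7
rot  : 1 -7 -2
dup  : 1 -7 -2 -2
drop : 1 -7 -2
+    : 1 -9
dup  : 1 -9 -9
dup  : 1 -9 -9 -9
mod  : 1 -9 0
*    : 1 0
*    : 0
drop : (empty)
-9   : -9

-9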